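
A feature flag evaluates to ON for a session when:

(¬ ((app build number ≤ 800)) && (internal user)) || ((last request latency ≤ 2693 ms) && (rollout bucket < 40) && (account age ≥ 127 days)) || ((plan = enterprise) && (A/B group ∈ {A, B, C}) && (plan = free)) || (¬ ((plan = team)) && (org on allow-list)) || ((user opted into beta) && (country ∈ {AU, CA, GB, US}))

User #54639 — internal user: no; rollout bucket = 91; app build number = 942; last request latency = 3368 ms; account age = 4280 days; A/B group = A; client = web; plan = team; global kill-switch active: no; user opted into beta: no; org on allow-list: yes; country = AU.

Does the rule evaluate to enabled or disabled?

Disabled

Atomic conditions:
  app build number ≤ 800: 942 ≤ 800 is false
  internal user: no → false
  last request latency ≤ 2693 ms: 3368 ≤ 2693 is false
  rollout bucket < 40: 91 < 40 is false
  account age ≥ 127 days: 4280 ≥ 127 is true
  plan = enterprise: team == enterprise is false
  A/B group ∈ {A, B, C}: A is in the set → true
  plan = free: team == free is false
  plan = team: team == team is true
  org on allow-list: yes → true
  user opted into beta: no → false
  country ∈ {AU, CA, GB, US}: AU is in the set → true
Combine:
[1.1] NOT false = true
[1] true AND false = false
[2] false AND false AND true = false
[3] false AND true AND false = false
[4.1] NOT true = false
[4] false AND true = false
[5] false AND true = false
[root] false OR false OR false OR false OR false = false
Overall: false → disabled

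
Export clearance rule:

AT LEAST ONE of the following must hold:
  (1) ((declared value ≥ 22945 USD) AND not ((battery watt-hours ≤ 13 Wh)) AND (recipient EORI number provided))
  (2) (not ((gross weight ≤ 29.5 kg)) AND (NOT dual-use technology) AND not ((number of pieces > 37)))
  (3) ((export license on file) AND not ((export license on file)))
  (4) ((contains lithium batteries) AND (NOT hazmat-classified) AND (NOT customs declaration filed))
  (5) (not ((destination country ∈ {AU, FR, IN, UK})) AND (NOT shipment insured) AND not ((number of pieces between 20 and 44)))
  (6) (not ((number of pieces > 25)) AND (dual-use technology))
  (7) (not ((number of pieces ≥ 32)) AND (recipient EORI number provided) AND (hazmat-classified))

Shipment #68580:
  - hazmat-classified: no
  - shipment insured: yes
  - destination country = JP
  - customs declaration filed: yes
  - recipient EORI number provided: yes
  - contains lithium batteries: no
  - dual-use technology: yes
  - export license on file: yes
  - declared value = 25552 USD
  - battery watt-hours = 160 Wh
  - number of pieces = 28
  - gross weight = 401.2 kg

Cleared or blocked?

Atomic conditions:
  declared value ≥ 22945 USD: 25552 ≥ 22945 is true
  battery watt-hours ≤ 13 Wh: 160 ≤ 13 is false
  recipient EORI number provided: yes → true
  gross weight ≤ 29.5 kg: 401.2 ≤ 29.5 is false
  NOT dual-use technology: yes → false
  number of pieces > 37: 28 > 37 is false
  export license on file: yes → true
  contains lithium batteries: no → false
  NOT hazmat-classified: no → true
  NOT customs declaration filed: yes → false
  destination country ∈ {AU, FR, IN, UK}: JP is not in the set → false
  NOT shipment insured: yes → false
  number of pieces between 20 and 44: 28 in [20, 44] is true
  number of pieces > 25: 28 > 25 is true
  dual-use technology: yes → true
  number of pieces ≥ 32: 28 ≥ 32 is false
  hazmat-classified: no → false
Combine:
[1.2] NOT false = true
[1] true AND true AND true = true
[2.1] NOT false = true
[2.3] NOT false = true
[2] true AND false AND true = false
[3.2] NOT true = false
[3] true AND false = false
[4] false AND true AND false = false
[5.1] NOT false = true
[5.3] NOT true = false
[5] true AND false AND false = false
[6.1] NOT true = false
[6] false AND true = false
[7.1] NOT false = true
[7] true AND true AND false = false
[root] true OR false OR false OR false OR false OR false OR false = true
Overall: true → cleared

Cleared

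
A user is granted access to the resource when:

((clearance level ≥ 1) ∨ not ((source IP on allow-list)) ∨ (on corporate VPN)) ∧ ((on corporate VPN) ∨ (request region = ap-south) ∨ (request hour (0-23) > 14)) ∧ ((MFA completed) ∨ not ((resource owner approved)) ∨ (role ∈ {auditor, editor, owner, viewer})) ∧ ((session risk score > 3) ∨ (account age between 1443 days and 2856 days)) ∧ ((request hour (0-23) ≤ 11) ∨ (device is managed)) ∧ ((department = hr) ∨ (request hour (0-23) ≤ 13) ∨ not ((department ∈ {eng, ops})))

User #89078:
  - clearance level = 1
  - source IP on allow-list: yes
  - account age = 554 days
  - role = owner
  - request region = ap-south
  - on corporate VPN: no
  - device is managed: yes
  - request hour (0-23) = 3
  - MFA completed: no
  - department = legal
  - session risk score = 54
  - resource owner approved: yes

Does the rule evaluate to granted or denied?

Atomic conditions:
  clearance level ≥ 1: 1 ≥ 1 is true
  source IP on allow-list: yes → true
  on corporate VPN: no → false
  request region = ap-south: ap-south == ap-south is true
  request hour (0-23) > 14: 3 > 14 is false
  MFA completed: no → false
  resource owner approved: yes → true
  role ∈ {auditor, editor, owner, viewer}: owner is in the set → true
  session risk score > 3: 54 > 3 is true
  account age between 1443 days and 2856 days: 554 in [1443, 2856] is false
  request hour (0-23) ≤ 11: 3 ≤ 11 is true
  device is managed: yes → true
  department = hr: legal == hr is false
  request hour (0-23) ≤ 13: 3 ≤ 13 is true
  department ∈ {eng, ops}: legal is not in the set → false
Combine:
[1.2] NOT true = false
[1] true OR false OR false = true
[2] false OR true OR false = true
[3.2] NOT true = false
[3] false OR false OR true = true
[4] true OR false = true
[5] true OR true = true
[6.3] NOT false = true
[6] false OR true OR true = true
[root] true AND true AND true AND true AND true AND true = true
Overall: true → granted

Granted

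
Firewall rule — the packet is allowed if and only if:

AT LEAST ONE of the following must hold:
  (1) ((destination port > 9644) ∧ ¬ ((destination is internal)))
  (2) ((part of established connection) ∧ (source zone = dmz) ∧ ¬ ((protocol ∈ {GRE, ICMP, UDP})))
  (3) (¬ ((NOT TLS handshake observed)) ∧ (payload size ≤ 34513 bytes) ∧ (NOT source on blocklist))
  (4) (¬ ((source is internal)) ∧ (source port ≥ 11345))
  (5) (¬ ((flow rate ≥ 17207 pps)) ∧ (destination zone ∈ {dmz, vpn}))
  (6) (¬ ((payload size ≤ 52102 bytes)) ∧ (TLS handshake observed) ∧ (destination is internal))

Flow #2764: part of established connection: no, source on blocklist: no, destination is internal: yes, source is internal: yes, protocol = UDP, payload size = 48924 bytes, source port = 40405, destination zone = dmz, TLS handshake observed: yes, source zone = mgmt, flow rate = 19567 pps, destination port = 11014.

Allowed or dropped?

Dropped

Atomic conditions:
  destination port > 9644: 11014 > 9644 is true
  destination is internal: yes → true
  part of established connection: no → false
  source zone = dmz: mgmt == dmz is false
  protocol ∈ {GRE, ICMP, UDP}: UDP is in the set → true
  NOT TLS handshake observed: yes → false
  payload size ≤ 34513 bytes: 48924 ≤ 34513 is false
  NOT source on blocklist: no → true
  source is internal: yes → true
  source port ≥ 11345: 40405 ≥ 11345 is true
  flow rate ≥ 17207 pps: 19567 ≥ 17207 is true
  destination zone ∈ {dmz, vpn}: dmz is in the set → true
  payload size ≤ 52102 bytes: 48924 ≤ 52102 is true
  TLS handshake observed: yes → true
Combine:
[1.2] NOT true = false
[1] true AND false = false
[2.3] NOT true = false
[2] false AND false AND false = false
[3.1] NOT false = true
[3] true AND false AND true = false
[4.1] NOT true = false
[4] false AND true = false
[5.1] NOT true = false
[5] false AND true = false
[6.1] NOT true = false
[6] false AND true AND true = false
[root] false OR false OR false OR false OR false OR false = false
Overall: false → dropped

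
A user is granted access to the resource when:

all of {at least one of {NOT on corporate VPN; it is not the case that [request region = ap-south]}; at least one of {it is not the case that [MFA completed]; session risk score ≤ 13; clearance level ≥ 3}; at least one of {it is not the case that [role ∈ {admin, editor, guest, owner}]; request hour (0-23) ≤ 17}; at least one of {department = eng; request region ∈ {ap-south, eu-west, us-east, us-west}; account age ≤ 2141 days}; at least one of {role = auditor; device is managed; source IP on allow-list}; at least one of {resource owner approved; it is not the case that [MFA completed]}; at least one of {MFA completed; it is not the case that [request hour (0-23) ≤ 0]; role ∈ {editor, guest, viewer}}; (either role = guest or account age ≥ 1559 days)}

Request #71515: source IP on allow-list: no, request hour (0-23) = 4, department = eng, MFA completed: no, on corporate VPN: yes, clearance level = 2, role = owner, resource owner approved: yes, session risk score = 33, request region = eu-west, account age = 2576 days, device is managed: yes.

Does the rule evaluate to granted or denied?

Atomic conditions:
  NOT on corporate VPN: yes → false
  request region = ap-south: eu-west == ap-south is false
  MFA completed: no → false
  session risk score ≤ 13: 33 ≤ 13 is false
  clearance level ≥ 3: 2 ≥ 3 is false
  role ∈ {admin, editor, guest, owner}: owner is in the set → true
  request hour (0-23) ≤ 17: 4 ≤ 17 is true
  department = eng: eng == eng is true
  request region ∈ {ap-south, eu-west, us-east, us-west}: eu-west is in the set → true
  account age ≤ 2141 days: 2576 ≤ 2141 is false
  role = auditor: owner == auditor is false
  device is managed: yes → true
  source IP on allow-list: no → false
  resource owner approved: yes → true
  request hour (0-23) ≤ 0: 4 ≤ 0 is false
  role ∈ {editor, guest, viewer}: owner is not in the set → false
  role = guest: owner == guest is false
  account age ≥ 1559 days: 2576 ≥ 1559 is true
Combine:
[1.2] NOT false = true
[1] false OR true = true
[2.1] NOT false = true
[2] true OR false OR false = true
[3.1] NOT true = false
[3] false OR true = true
[4] true OR true OR false = true
[5] false OR true OR false = true
[6.2] NOT false = true
[6] true OR true = true
[7.2] NOT false = true
[7] false OR true OR false = true
[8] false OR true = true
[root] true AND true AND true AND true AND true AND true AND true AND true = true
Overall: true → granted

Granted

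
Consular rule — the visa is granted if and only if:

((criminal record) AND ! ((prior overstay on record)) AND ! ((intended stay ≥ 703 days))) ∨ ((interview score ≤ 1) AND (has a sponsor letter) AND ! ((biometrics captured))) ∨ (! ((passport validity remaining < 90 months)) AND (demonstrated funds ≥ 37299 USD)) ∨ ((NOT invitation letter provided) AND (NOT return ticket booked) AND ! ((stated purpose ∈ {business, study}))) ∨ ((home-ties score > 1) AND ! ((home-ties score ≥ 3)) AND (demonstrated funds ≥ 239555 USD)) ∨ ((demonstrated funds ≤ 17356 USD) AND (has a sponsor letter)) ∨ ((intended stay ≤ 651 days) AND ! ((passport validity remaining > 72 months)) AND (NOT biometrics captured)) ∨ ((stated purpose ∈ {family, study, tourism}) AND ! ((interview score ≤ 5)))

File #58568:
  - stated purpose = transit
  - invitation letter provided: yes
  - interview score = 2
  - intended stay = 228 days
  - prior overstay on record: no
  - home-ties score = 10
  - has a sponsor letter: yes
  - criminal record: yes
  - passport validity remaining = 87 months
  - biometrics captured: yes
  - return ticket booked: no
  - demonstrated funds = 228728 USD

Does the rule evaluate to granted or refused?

Granted

Atomic conditions:
  criminal record: yes → true
  prior overstay on record: no → false
  intended stay ≥ 703 days: 228 ≥ 703 is false
  interview score ≤ 1: 2 ≤ 1 is false
  has a sponsor letter: yes → true
  biometrics captured: yes → true
  passport validity remaining < 90 months: 87 < 90 is true
  demonstrated funds ≥ 37299 USD: 228728 ≥ 37299 is true
  NOT invitation letter provided: yes → false
  NOT return ticket booked: no → true
  stated purpose ∈ {business, study}: transit is not in the set → false
  home-ties score > 1: 10 > 1 is true
  home-ties score ≥ 3: 10 ≥ 3 is true
  demonstrated funds ≥ 239555 USD: 228728 ≥ 239555 is false
  demonstrated funds ≤ 17356 USD: 228728 ≤ 17356 is false
  intended stay ≤ 651 days: 228 ≤ 651 is true
  passport validity remaining > 72 months: 87 > 72 is true
  NOT biometrics captured: yes → false
  stated purpose ∈ {family, study, tourism}: transit is not in the set → false
  interview score ≤ 5: 2 ≤ 5 is true
Combine:
[1.2] NOT false = true
[1.3] NOT false = true
[1] true AND true AND true = true
[2.3] NOT true = false
[2] false AND true AND false = false
[3.1] NOT true = false
[3] false AND true = false
[4.3] NOT false = true
[4] false AND true AND true = false
[5.2] NOT true = false
[5] true AND false AND false = false
[6] false AND true = false
[7.2] NOT true = false
[7] true AND false AND false = false
[8.2] NOT true = false
[8] false AND false = false
[root] true OR false OR false OR false OR false OR false OR false OR false = true
Overall: true → granted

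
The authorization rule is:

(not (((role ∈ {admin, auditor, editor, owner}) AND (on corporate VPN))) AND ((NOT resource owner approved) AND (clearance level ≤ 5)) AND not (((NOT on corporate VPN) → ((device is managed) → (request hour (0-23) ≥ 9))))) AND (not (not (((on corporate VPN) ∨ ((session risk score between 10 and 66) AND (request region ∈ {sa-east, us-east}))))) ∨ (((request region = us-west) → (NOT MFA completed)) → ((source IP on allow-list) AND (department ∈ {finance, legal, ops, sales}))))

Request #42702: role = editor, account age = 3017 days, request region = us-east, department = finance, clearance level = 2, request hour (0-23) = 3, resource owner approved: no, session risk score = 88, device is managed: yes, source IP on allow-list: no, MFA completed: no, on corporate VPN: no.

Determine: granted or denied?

Denied

Atomic conditions:
  role ∈ {admin, auditor, editor, owner}: editor is in the set → true
  on corporate VPN: no → false
  NOT resource owner approved: no → true
  clearance level ≤ 5: 2 ≤ 5 is true
  NOT on corporate VPN: no → true
  device is managed: yes → true
  request hour (0-23) ≥ 9: 3 ≥ 9 is false
  session risk score between 10 and 66: 88 in [10, 66] is false
  request region ∈ {sa-east, us-east}: us-east is in the set → true
  request region = us-west: us-east == us-west is false
  NOT MFA completed: no → true
  source IP on allow-list: no → false
  department ∈ {finance, legal, ops, sales}: finance is in the set → true
Combine:
[1.1.1] true AND false = false
[1.1] NOT false = true
[1.2] true AND true = true
[1.3.1.2] true → false = false
[1.3.1] true → false = false
[1.3] NOT false = true
[1] true AND true AND true = true
[2.1.1.1.2] false AND true = false
[2.1.1.1] false OR false = false
[2.1.1] NOT false = true
[2.1] NOT true = false
[2.2.1] false → true (antecedent false ⇒ implication holds) = true
[2.2.2] false AND true = false
[2.2] true → false = false
[2] false OR false = false
[root] true AND false = false
Overall: false → denied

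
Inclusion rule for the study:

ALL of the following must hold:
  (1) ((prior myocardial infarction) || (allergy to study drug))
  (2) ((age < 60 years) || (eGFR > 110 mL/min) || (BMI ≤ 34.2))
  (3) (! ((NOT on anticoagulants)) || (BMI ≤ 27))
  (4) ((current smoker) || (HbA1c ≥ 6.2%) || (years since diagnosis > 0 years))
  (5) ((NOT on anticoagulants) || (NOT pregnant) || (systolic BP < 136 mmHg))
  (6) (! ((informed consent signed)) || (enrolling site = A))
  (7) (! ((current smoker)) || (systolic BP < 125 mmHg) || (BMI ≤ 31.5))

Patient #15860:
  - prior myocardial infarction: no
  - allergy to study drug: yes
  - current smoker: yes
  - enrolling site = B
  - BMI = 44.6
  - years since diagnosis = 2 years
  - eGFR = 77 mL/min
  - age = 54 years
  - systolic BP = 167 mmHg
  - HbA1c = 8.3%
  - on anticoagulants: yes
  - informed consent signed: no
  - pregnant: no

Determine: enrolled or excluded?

Atomic conditions:
  prior myocardial infarction: no → false
  allergy to study drug: yes → true
  age < 60 years: 54 < 60 is true
  eGFR > 110 mL/min: 77 > 110 is false
  BMI ≤ 34.2: 44.6 ≤ 34.2 is false
  NOT on anticoagulants: yes → false
  BMI ≤ 27: 44.6 ≤ 27 is false
  current smoker: yes → true
  HbA1c ≥ 6.2%: 8.3 ≥ 6.2 is true
  years since diagnosis > 0 years: 2 > 0 is true
  NOT pregnant: no → true
  systolic BP < 136 mmHg: 167 < 136 is false
  informed consent signed: no → false
  enrolling site = A: B == A is false
  systolic BP < 125 mmHg: 167 < 125 is false
  BMI ≤ 31.5: 44.6 ≤ 31.5 is false
Combine:
[1] false OR true = true
[2] true OR false OR false = true
[3.1] NOT false = true
[3] true OR false = true
[4] true OR true OR true = true
[5] false OR true OR false = true
[6.1] NOT false = true
[6] true OR false = true
[7.1] NOT true = false
[7] false OR false OR false = false
[root] true AND true AND true AND true AND true AND true AND false = false
Overall: false → excluded

Excluded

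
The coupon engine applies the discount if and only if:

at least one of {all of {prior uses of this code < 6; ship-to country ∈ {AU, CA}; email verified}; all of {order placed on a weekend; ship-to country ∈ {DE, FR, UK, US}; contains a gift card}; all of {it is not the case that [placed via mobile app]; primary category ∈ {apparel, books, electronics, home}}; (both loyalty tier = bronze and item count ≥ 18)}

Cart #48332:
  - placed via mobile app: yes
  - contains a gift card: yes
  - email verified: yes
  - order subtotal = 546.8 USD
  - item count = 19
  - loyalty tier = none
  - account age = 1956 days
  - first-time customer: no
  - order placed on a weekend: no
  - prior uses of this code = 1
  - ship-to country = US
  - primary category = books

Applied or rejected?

Rejected

Atomic conditions:
  prior uses of this code < 6: 1 < 6 is true
  ship-to country ∈ {AU, CA}: US is not in the set → false
  email verified: yes → true
  order placed on a weekend: no → false
  ship-to country ∈ {DE, FR, UK, US}: US is in the set → true
  contains a gift card: yes → true
  placed via mobile app: yes → true
  primary category ∈ {apparel, books, electronics, home}: books is in the set → true
  loyalty tier = bronze: none == bronze is false
  item count ≥ 18: 19 ≥ 18 is true
Combine:
[1] true AND false AND true = false
[2] false AND true AND true = false
[3.1] NOT true = false
[3] false AND true = false
[4] false AND true = false
[root] false OR false OR false OR false = false
Overall: false → rejected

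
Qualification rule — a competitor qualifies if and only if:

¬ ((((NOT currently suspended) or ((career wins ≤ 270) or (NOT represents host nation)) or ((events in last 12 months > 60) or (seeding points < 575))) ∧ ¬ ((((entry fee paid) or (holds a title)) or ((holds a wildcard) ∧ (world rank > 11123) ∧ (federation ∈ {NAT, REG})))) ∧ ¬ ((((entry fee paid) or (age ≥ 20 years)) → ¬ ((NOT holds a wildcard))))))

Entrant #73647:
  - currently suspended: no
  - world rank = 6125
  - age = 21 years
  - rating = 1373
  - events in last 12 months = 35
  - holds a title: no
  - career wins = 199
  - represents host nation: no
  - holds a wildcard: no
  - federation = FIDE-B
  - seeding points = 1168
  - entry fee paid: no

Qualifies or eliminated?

Eliminated

Atomic conditions:
  NOT currently suspended: no → true
  career wins ≤ 270: 199 ≤ 270 is true
  NOT represents host nation: no → true
  events in last 12 months > 60: 35 > 60 is false
  seeding points < 575: 1168 < 575 is false
  entry fee paid: no → false
  holds a title: no → false
  holds a wildcard: no → false
  world rank > 11123: 6125 > 11123 is false
  federation ∈ {NAT, REG}: FIDE-B is not in the set → false
  age ≥ 20 years: 21 ≥ 20 is true
  NOT holds a wildcard: no → true
Combine:
[1.1.2] true OR true = true
[1.1.3] false OR false = false
[1.1] true OR true OR false = true
[1.2.1.1] false OR false = false
[1.2.1.2] false AND false AND false = false
[1.2.1] false OR false = false
[1.2] NOT false = true
[1.3.1.1] false OR true = true
[1.3.1.2] NOT true = false
[1.3.1] true → false = false
[1.3] NOT false = true
[1] true AND true AND true = true
[root] NOT true = false
Overall: false → eliminated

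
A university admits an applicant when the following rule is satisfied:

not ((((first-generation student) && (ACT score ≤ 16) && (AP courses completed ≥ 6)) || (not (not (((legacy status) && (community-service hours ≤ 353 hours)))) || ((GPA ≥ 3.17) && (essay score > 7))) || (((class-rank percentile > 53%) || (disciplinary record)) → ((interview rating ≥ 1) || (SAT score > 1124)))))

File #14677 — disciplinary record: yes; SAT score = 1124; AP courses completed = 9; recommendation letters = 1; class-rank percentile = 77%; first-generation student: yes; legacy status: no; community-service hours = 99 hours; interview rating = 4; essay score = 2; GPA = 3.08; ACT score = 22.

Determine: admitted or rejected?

Atomic conditions:
  first-generation student: yes → true
  ACT score ≤ 16: 22 ≤ 16 is false
  AP courses completed ≥ 6: 9 ≥ 6 is true
  legacy status: no → false
  community-service hours ≤ 353 hours: 99 ≤ 353 is true
  GPA ≥ 3.17: 3.08 ≥ 3.17 is false
  essay score > 7: 2 > 7 is false
  class-rank percentile > 53%: 77 > 53 is true
  disciplinary record: yes → true
  interview rating ≥ 1: 4 ≥ 1 is true
  SAT score > 1124: 1124 > 1124 is false
Combine:
[1.1] true AND false AND true = false
[1.2.1.1.1] false AND true = false
[1.2.1.1] NOT false = true
[1.2.1] NOT true = false
[1.2.2] false AND false = false
[1.2] false OR false = false
[1.3.1] true OR true = true
[1.3.2] true OR false = true
[1.3] true → true = true
[1] false OR false OR true = true
[root] NOT true = false
Overall: false → rejected

Rejected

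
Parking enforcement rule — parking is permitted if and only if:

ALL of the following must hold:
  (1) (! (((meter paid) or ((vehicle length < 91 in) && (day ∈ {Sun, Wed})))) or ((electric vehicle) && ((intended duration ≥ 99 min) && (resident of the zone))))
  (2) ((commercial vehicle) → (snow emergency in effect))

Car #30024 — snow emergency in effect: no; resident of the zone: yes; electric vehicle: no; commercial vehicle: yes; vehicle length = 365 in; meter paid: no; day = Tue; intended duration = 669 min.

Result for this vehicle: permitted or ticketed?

Ticketed

Atomic conditions:
  meter paid: no → false
  vehicle length < 91 in: 365 < 91 is false
  day ∈ {Sun, Wed}: Tue is not in the set → false
  electric vehicle: no → false
  intended duration ≥ 99 min: 669 ≥ 99 is true
  resident of the zone: yes → true
  commercial vehicle: yes → true
  snow emergency in effect: no → false
Combine:
[1.1.1.2] false AND false = false
[1.1.1] false OR false = false
[1.1] NOT false = true
[1.2.2] true AND true = true
[1.2] false AND true = false
[1] true OR false = true
[2] true → false = false
[root] true AND false = false
Overall: false → ticketed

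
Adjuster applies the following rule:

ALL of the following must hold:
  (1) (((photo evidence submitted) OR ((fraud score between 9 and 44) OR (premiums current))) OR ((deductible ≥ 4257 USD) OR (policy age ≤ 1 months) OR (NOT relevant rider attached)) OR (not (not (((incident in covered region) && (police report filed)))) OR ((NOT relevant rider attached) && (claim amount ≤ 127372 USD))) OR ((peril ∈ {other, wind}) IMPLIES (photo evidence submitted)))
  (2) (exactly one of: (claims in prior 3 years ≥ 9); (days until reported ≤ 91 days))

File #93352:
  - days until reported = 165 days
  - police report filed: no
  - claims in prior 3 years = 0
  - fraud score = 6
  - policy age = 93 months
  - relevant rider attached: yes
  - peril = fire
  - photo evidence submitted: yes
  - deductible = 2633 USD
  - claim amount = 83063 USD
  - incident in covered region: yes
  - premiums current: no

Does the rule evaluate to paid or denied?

Atomic conditions:
  photo evidence submitted: yes → true
  fraud score between 9 and 44: 6 in [9, 44] is false
  premiums current: no → false
  deductible ≥ 4257 USD: 2633 ≥ 4257 is false
  policy age ≤ 1 months: 93 ≤ 1 is false
  NOT relevant rider attached: yes → false
  incident in covered region: yes → true
  police report filed: no → false
  claim amount ≤ 127372 USD: 83063 ≤ 127372 is true
  peril ∈ {other, wind}: fire is not in the set → false
  claims in prior 3 years ≥ 9: 0 ≥ 9 is false
  days until reported ≤ 91 days: 165 ≤ 91 is false
Combine:
[1.1.2] false OR false = false
[1.1] true OR false = true
[1.2] false OR false OR false = false
[1.3.1.1.1] true AND false = false
[1.3.1.1] NOT false = true
[1.3.1] NOT true = false
[1.3.2] false AND true = false
[1.3] false OR false = false
[1.4] false → true (antecedent false ⇒ implication holds) = true
[1] true OR false OR false OR true = true
[2] exactly-one(false, false) = false
[root] true AND false = false
Overall: false → denied

Denied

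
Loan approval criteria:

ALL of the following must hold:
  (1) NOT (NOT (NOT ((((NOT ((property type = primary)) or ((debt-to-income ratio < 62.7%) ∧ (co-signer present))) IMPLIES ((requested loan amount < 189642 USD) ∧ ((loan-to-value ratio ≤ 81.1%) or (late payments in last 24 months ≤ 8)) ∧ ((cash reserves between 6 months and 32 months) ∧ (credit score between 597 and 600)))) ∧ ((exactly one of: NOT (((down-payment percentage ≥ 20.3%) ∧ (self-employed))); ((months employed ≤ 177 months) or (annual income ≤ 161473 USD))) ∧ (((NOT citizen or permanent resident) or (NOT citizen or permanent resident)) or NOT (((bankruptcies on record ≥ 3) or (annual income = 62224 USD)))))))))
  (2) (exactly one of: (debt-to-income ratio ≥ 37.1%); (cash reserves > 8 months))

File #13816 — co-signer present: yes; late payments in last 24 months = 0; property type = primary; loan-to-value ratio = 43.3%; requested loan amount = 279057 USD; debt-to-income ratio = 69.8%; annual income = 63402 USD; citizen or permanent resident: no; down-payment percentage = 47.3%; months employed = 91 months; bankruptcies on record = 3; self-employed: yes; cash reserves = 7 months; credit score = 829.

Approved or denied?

Atomic conditions:
  property type = primary: primary == primary is true
  debt-to-income ratio < 62.7%: 69.8 < 62.7 is false
  co-signer present: yes → true
  requested loan amount < 189642 USD: 279057 < 189642 is false
  loan-to-value ratio ≤ 81.1%: 43.3 ≤ 81.1 is true
  late payments in last 24 months ≤ 8: 0 ≤ 8 is true
  cash reserves between 6 months and 32 months: 7 in [6, 32] is true
  credit score between 597 and 600: 829 in [597, 600] is false
  down-payment percentage ≥ 20.3%: 47.3 ≥ 20.3 is true
  self-employed: yes → true
  months employed ≤ 177 months: 91 ≤ 177 is true
  annual income ≤ 161473 USD: 63402 ≤ 161473 is true
  NOT citizen or permanent resident: no → true
  bankruptcies on record ≥ 3: 3 ≥ 3 is true
  annual income = 62224 USD: 63402 == 62224 is false
  debt-to-income ratio ≥ 37.1%: 69.8 ≥ 37.1 is true
  cash reserves > 8 months: 7 > 8 is false
Combine:
[1.1.1.1.1.1.1] NOT true = false
[1.1.1.1.1.1.2] false AND true = false
[1.1.1.1.1.1] false OR false = false
[1.1.1.1.1.2.2] true OR true = true
[1.1.1.1.1.2.3] true AND false = false
[1.1.1.1.1.2] false AND true AND false = false
[1.1.1.1.1] false → false (antecedent false ⇒ implication holds) = true
[1.1.1.1.2.1.1.1] true AND true = true
[1.1.1.1.2.1.1] NOT true = false
[1.1.1.1.2.1.2] true OR true = true
[1.1.1.1.2.1] exactly-one(false, true) = true
[1.1.1.1.2.2.1] true OR true = true
[1.1.1.1.2.2.2.1] true OR false = true
[1.1.1.1.2.2.2] NOT true = false
[1.1.1.1.2.2] true OR false = true
[1.1.1.1.2] true AND true = true
[1.1.1.1] true AND true = true
[1.1.1] NOT true = false
[1.1] NOT false = true
[1] NOT true = false
[2] exactly-one(true, false) = true
[root] false AND true = false
Overall: false → denied

Denied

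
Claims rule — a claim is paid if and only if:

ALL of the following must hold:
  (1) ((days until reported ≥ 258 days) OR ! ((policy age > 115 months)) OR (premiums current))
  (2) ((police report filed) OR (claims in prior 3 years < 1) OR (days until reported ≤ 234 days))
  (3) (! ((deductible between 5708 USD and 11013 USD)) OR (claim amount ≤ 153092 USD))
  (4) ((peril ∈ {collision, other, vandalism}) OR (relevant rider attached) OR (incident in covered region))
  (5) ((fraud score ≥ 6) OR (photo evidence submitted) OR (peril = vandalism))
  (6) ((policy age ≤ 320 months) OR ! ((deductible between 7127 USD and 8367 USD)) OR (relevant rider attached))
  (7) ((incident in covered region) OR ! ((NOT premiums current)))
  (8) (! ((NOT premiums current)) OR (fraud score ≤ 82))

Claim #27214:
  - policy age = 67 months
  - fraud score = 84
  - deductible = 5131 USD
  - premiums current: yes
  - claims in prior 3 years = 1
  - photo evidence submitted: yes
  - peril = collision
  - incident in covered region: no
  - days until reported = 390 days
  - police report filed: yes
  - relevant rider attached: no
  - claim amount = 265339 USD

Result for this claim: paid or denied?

Paid

Atomic conditions:
  days until reported ≥ 258 days: 390 ≥ 258 is true
  policy age > 115 months: 67 > 115 is false
  premiums current: yes → true
  police report filed: yes → true
  claims in prior 3 years < 1: 1 < 1 is false
  days until reported ≤ 234 days: 390 ≤ 234 is false
  deductible between 5708 USD and 11013 USD: 5131 in [5708, 11013] is false
  claim amount ≤ 153092 USD: 265339 ≤ 153092 is false
  peril ∈ {collision, other, vandalism}: collision is in the set → true
  relevant rider attached: no → false
  incident in covered region: no → false
  fraud score ≥ 6: 84 ≥ 6 is true
  photo evidence submitted: yes → true
  peril = vandalism: collision == vandalism is false
  policy age ≤ 320 months: 67 ≤ 320 is true
  deductible between 7127 USD and 8367 USD: 5131 in [7127, 8367] is false
  NOT premiums current: yes → false
  fraud score ≤ 82: 84 ≤ 82 is false
Combine:
[1.2] NOT false = true
[1] true OR true OR true = true
[2] true OR false OR false = true
[3.1] NOT false = true
[3] true OR false = true
[4] true OR false OR false = true
[5] true OR true OR false = true
[6.2] NOT false = true
[6] true OR true OR false = true
[7.2] NOT false = true
[7] false OR true = true
[8.1] NOT false = true
[8] true OR false = true
[root] true AND true AND true AND true AND true AND true AND true AND true = true
Overall: true → paid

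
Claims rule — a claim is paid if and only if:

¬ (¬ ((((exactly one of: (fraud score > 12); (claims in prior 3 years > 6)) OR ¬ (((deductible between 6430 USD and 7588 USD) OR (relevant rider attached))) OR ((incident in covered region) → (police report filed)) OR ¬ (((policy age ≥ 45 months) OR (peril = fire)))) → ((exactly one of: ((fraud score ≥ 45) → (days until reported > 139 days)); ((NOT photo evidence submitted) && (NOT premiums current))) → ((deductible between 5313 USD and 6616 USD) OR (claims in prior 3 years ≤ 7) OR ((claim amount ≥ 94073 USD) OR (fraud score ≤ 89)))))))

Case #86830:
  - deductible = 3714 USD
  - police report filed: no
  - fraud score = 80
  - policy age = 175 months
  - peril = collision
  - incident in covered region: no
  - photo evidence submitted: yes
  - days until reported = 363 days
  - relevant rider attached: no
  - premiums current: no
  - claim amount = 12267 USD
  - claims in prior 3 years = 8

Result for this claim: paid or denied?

Paid

Atomic conditions:
  fraud score > 12: 80 > 12 is true
  claims in prior 3 years > 6: 8 > 6 is true
  deductible between 6430 USD and 7588 USD: 3714 in [6430, 7588] is false
  relevant rider attached: no → false
  incident in covered region: no → false
  police report filed: no → false
  policy age ≥ 45 months: 175 ≥ 45 is true
  peril = fire: collision == fire is false
  fraud score ≥ 45: 80 ≥ 45 is true
  days until reported > 139 days: 363 > 139 is true
  NOT photo evidence submitted: yes → false
  NOT premiums current: no → true
  deductible between 5313 USD and 6616 USD: 3714 in [5313, 6616] is false
  claims in prior 3 years ≤ 7: 8 ≤ 7 is false
  claim amount ≥ 94073 USD: 12267 ≥ 94073 is false
  fraud score ≤ 89: 80 ≤ 89 is true
Combine:
[1.1.1.1] exactly-one(true, true) = false
[1.1.1.2.1] false OR false = false
[1.1.1.2] NOT false = true
[1.1.1.3] false → false (antecedent false ⇒ implication holds) = true
[1.1.1.4.1] true OR false = true
[1.1.1.4] NOT true = false
[1.1.1] false OR true OR true OR false = true
[1.1.2.1.1] true → true = true
[1.1.2.1.2] false AND true = false
[1.1.2.1] exactly-one(true, false) = true
[1.1.2.2.3] false OR true = true
[1.1.2.2] false OR false OR true = true
[1.1.2] true → true = true
[1.1] true → true = true
[1] NOT true = false
[root] NOT false = true
Overall: true → paid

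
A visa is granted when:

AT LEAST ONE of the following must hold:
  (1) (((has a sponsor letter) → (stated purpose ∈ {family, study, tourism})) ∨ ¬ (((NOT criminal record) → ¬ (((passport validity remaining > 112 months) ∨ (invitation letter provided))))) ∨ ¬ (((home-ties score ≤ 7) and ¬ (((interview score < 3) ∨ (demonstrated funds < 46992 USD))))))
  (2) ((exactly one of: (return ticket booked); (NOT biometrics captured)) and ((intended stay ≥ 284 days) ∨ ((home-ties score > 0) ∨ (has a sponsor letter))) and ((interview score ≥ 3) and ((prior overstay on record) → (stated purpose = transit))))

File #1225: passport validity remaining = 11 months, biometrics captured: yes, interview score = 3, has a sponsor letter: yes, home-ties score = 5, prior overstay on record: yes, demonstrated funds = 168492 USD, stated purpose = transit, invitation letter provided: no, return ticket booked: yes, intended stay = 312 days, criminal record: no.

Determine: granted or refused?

Granted

Atomic conditions:
  has a sponsor letter: yes → true
  stated purpose ∈ {family, study, tourism}: transit is not in the set → false
  NOT criminal record: no → true
  passport validity remaining > 112 months: 11 > 112 is false
  invitation letter provided: no → false
  home-ties score ≤ 7: 5 ≤ 7 is true
  interview score < 3: 3 < 3 is false
  demonstrated funds < 46992 USD: 168492 < 46992 is false
  return ticket booked: yes → true
  NOT biometrics captured: yes → false
  intended stay ≥ 284 days: 312 ≥ 284 is true
  home-ties score > 0: 5 > 0 is true
  interview score ≥ 3: 3 ≥ 3 is true
  prior overstay on record: yes → true
  stated purpose = transit: transit == transit is true
Combine:
[1.1] true → false = false
[1.2.1.2.1] false OR false = false
[1.2.1.2] NOT false = true
[1.2.1] true → true = true
[1.2] NOT true = false
[1.3.1.2.1] false OR false = false
[1.3.1.2] NOT false = true
[1.3.1] true AND true = true
[1.3] NOT true = false
[1] false OR false OR false = false
[2.1] exactly-one(true, false) = true
[2.2.2] true OR true = true
[2.2] true OR true = true
[2.3.2] true → true = true
[2.3] true AND true = true
[2] true AND true AND true = true
[root] false OR true = true
Overall: true → granted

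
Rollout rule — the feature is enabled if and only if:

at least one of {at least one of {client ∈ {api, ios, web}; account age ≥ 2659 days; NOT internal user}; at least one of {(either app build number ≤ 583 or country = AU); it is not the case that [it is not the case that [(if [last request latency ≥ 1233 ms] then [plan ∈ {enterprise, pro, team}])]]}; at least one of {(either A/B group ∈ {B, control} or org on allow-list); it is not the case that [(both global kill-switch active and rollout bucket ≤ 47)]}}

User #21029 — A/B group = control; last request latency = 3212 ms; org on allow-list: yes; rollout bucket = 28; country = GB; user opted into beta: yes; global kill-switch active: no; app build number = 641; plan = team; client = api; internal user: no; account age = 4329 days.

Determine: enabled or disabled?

Enabled

Atomic conditions:
  client ∈ {api, ios, web}: api is in the set → true
  account age ≥ 2659 days: 4329 ≥ 2659 is true
  NOT internal user: no → true
  app build number ≤ 583: 641 ≤ 583 is false
  country = AU: GB == AU is false
  last request latency ≥ 1233 ms: 3212 ≥ 1233 is true
  plan ∈ {enterprise, pro, team}: team is in the set → true
  A/B group ∈ {B, control}: control is in the set → true
  org on allow-list: yes → true
  global kill-switch active: no → false
  rollout bucket ≤ 47: 28 ≤ 47 is true
Combine:
[1] true OR true OR true = true
[2.1] false OR false = false
[2.2.1.1] true → true = true
[2.2.1] NOT true = false
[2.2] NOT false = true
[2] false OR true = true
[3.1] true OR true = true
[3.2.1] false AND true = false
[3.2] NOT false = true
[3] true OR true = true
[root] true OR true OR true = true
Overall: true → enabled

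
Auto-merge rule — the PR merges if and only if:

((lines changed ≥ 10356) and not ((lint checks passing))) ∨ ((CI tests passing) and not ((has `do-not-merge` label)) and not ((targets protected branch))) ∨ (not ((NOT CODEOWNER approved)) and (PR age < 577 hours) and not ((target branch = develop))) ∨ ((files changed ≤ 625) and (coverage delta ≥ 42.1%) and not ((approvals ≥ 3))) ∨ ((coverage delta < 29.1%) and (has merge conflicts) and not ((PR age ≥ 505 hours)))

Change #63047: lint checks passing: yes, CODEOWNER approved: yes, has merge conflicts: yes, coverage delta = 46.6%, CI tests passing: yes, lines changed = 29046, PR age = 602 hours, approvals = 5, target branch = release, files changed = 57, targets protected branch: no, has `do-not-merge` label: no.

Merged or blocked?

Atomic conditions:
  lines changed ≥ 10356: 29046 ≥ 10356 is true
  lint checks passing: yes → true
  CI tests passing: yes → true
  has `do-not-merge` label: no → false
  targets protected branch: no → false
  NOT CODEOWNER approved: yes → false
  PR age < 577 hours: 602 < 577 is false
  target branch = develop: release == develop is false
  files changed ≤ 625: 57 ≤ 625 is true
  coverage delta ≥ 42.1%: 46.6 ≥ 42.1 is true
  approvals ≥ 3: 5 ≥ 3 is true
  coverage delta < 29.1%: 46.6 < 29.1 is false
  has merge conflicts: yes → true
  PR age ≥ 505 hours: 602 ≥ 505 is true
Combine:
[1.2] NOT true = false
[1] true AND false = false
[2.2] NOT false = true
[2.3] NOT false = true
[2] true AND true AND true = true
[3.1] NOT false = true
[3.3] NOT false = true
[3] true AND false AND true = false
[4.3] NOT true = false
[4] true AND true AND false = false
[5.3] NOT true = false
[5] false AND true AND false = false
[root] false OR true OR false OR false OR false = true
Overall: true → merged

Merged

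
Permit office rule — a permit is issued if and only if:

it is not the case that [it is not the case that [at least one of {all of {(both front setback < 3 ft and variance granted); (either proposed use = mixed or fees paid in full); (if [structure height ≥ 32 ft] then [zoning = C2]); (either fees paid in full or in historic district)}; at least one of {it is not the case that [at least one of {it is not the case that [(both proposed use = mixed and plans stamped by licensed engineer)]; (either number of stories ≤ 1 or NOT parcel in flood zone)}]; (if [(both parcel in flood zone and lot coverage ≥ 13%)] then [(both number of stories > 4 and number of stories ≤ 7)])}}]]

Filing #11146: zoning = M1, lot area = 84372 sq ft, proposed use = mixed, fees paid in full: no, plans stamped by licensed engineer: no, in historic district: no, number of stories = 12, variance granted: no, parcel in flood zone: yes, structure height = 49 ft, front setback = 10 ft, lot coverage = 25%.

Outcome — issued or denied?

Denied

Atomic conditions:
  front setback < 3 ft: 10 < 3 is false
  variance granted: no → false
  proposed use = mixed: mixed == mixed is true
  fees paid in full: no → false
  structure height ≥ 32 ft: 49 ≥ 32 is true
  zoning = C2: M1 == C2 is false
  in historic district: no → false
  plans stamped by licensed engineer: no → false
  number of stories ≤ 1: 12 ≤ 1 is false
  NOT parcel in flood zone: yes → false
  parcel in flood zone: yes → true
  lot coverage ≥ 13%: 25 ≥ 13 is true
  number of stories > 4: 12 > 4 is true
  number of stories ≤ 7: 12 ≤ 7 is false
Combine:
[1.1.1.1] false AND false = false
[1.1.1.2] true OR false = true
[1.1.1.3] true → false = false
[1.1.1.4] false OR false = false
[1.1.1] false AND true AND false AND false = false
[1.1.2.1.1.1.1] true AND false = false
[1.1.2.1.1.1] NOT false = true
[1.1.2.1.1.2] false OR false = false
[1.1.2.1.1] true OR false = true
[1.1.2.1] NOT true = false
[1.1.2.2.1] true AND true = true
[1.1.2.2.2] true AND false = false
[1.1.2.2] true → false = false
[1.1.2] false OR false = false
[1.1] false OR false = false
[1] NOT false = true
[root] NOT true = false
Overall: false → denied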